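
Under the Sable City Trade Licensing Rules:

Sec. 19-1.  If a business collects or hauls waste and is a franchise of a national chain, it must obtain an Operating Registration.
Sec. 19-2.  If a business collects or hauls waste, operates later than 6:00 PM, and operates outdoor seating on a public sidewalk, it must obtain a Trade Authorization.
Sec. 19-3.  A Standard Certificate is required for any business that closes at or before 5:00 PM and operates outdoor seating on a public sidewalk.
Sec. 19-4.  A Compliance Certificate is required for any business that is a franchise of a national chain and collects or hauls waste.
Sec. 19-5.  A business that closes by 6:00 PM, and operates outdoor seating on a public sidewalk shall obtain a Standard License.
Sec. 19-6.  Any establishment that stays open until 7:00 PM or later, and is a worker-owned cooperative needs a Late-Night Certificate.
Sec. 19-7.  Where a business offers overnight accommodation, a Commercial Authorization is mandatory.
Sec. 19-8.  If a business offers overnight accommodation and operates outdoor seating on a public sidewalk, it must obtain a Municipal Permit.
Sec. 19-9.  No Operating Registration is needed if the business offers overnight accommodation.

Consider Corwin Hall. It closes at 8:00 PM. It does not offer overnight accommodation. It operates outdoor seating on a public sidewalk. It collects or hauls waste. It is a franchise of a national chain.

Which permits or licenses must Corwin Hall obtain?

Compliance Certificate, Operating Registration, Trade Authorization

Sec. 19-1. collects or hauls waste; is a franchise of a national chain → Operating Registration required.
Sec. 19-2. collects or hauls waste; closes 8:00 PM, after 6:00 PM; operates outdoor seating on a public sidewalk → Trade Authorization required.
Sec. 19-3. closes 8:00 PM, after 5:00 PM; operates outdoor seating on a public sidewalk → Standard Certificate not required.
Sec. 19-4. is a franchise of a national chain; collects or hauls waste → Compliance Certificate required.
Sec. 19-5. closes 8:00 PM, after 6:00 PM; operates outdoor seating on a public sidewalk → Standard License not required.
Sec. 19-6. closes 8:00 PM, after 7:00 PM; is a franchise of a national chain (not: is a worker-owned cooperative) → Late-Night Certificate not required.
Sec. 19-7. does not offer overnight accommodation → Commercial Authorization not required.
Sec. 19-8. does not offer overnight accommodation; operates outdoor seating on a public sidewalk → Municipal Permit not required.
Sec. 19-9. does not offer overnight accommodation → Operating Registration exemption does not apply.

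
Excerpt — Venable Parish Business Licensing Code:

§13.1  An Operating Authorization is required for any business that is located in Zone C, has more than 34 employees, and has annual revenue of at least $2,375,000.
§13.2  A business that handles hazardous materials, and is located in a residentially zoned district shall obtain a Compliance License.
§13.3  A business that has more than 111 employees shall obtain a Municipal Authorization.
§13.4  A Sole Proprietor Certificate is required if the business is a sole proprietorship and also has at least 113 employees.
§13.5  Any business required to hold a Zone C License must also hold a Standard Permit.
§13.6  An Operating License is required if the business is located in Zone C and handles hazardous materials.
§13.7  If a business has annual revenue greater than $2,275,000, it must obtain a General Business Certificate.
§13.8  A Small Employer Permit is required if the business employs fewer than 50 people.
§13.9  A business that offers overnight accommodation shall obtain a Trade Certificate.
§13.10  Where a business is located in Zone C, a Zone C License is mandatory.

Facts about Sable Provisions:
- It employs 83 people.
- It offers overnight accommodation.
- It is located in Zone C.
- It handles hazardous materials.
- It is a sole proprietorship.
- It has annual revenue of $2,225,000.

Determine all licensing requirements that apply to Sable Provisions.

§13.1 is located in Zone C; employees 83 > 34; revenue $2,225,000 < $2,375,000 → Operating Authorization not required.
§13.2 handles hazardous materials; is located in Zone C (not: is located in a residentially zoned district) → Compliance License not required.
§13.3 employees 83 ≤ 111 → Municipal Authorization not required.
§13.4 is a sole proprietorship; employees 83 < 113 → Sole Proprietor Certificate not required.
§13.5 Zone C License is required → Standard Permit also required.
§13.6 is located in Zone C; handles hazardous materials → Operating License required.
§13.7 revenue $2,225,000 ≤ $2,275,000 → General Business Certificate not required.
§13.8 employees 83 ≥ 50 → Small Employer Permit not required.
§13.9 offers overnight accommodation → Trade Certificate required.
§13.10 is located in Zone C → Zone C License required.

Operating License, Standard Permit, Trade Certificate, Zone C License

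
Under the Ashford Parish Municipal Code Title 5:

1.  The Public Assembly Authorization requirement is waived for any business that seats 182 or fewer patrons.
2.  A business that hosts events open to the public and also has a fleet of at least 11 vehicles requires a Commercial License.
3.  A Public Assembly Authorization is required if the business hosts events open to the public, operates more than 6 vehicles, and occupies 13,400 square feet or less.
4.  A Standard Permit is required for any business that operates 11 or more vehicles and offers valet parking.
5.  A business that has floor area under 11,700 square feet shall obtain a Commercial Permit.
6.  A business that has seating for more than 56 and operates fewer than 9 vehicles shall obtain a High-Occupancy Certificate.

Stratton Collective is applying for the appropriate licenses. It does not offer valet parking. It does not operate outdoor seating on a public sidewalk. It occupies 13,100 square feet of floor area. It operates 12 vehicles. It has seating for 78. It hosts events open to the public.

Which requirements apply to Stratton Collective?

Commercial License

1. seating 78 ≤ 182 → exempt from Public Assembly Authorization.
2. hosts events open to the public; vehicles 12 ≥ 11 → Commercial License required.
3. hosts events open to the public; vehicles 12 > 6; floor area 13,100 square feet ≤ 13,400 square feet → Public Assembly Authorization required.
4. vehicles 12 ≥ 11; does not offer valet parking → Standard Permit not required.
5. floor area 13,100 square feet ≥ 11,700 square feet → Commercial Permit not required.
6. seating 78 > 56; vehicles 12 ≥ 9 → High-Occupancy Certificate not required.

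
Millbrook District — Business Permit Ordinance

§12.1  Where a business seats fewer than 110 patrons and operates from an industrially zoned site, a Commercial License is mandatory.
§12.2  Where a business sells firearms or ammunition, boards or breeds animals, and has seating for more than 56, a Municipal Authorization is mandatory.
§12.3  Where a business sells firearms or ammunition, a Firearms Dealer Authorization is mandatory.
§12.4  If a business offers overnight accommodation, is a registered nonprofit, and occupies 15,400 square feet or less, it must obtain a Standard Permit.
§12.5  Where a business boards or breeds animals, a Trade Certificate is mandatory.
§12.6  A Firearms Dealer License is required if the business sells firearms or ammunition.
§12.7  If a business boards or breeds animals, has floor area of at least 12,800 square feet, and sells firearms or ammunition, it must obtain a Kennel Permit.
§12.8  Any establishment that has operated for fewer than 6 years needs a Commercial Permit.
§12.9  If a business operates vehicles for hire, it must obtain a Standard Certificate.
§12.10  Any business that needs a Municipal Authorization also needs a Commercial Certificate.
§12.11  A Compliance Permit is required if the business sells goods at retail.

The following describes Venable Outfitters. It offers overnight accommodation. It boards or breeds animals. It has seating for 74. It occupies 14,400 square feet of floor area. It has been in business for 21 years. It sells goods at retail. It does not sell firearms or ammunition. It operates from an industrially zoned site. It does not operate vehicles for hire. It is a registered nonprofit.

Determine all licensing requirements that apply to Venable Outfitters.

§12.1 seating 74 < 110; operates from an industrially zoned site → Commercial License required.
§12.2 does not sell firearms or ammunition; boards or breeds animals; seating 74 > 56 → Municipal Authorization not required.
§12.3 does not sell firearms or ammunition → Firearms Dealer Authorization not required.
§12.4 offers overnight accommodation; is a registered nonprofit; floor area 14,400 square feet ≤ 15,400 square feet → Standard Permit required.
§12.5 boards or breeds animals → Trade Certificate required.
§12.6 does not sell firearms or ammunition → Firearms Dealer License not required.
§12.7 boards or breeds animals; floor area 14,400 square feet ≥ 12,800 square feet; does not sell firearms or ammunition → Kennel Permit not required.
§12.8 years in business 21 ≥ 6 → Commercial Permit not required.
§12.9 does not operate vehicles for hire → Standard Certificate not required.
§12.10 Municipal Authorization is not required → no effect.
§12.11 sells goods at retail → Compliance Permit required.

Commercial License, Compliance Permit, Standard Permit, Trade Certificate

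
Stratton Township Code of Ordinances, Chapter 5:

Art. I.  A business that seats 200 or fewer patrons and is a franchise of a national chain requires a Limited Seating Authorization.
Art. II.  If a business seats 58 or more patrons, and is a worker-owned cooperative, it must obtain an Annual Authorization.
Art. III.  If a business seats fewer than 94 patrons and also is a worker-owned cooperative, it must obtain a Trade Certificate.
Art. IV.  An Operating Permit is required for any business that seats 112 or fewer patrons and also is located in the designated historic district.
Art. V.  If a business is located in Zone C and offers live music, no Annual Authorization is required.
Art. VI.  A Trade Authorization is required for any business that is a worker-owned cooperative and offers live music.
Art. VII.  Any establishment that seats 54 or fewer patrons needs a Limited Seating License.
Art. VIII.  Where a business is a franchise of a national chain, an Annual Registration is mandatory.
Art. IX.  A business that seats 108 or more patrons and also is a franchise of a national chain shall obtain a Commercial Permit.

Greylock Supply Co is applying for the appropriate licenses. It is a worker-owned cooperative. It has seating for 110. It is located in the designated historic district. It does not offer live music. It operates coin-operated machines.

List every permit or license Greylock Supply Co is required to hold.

Art. I. seating 110 ≤ 200; is a worker-owned cooperative (not: is a franchise of a national chain) → Limited Seating Authorization not required.
Art. II. seating 110 ≥ 58; is a worker-owned cooperative → Annual Authorization required.
Art. III. seating 110 ≥ 94; is a worker-owned cooperative → Trade Certificate not required.
Art. IV. seating 110 ≤ 112; is located in the designated historic district → Operating Permit required.
Art. V. is located in the designated historic district (not: is located in Zone C); does not offer live music → Annual Authorization exemption does not apply.
Art. VI. is a worker-owned cooperative; does not offer live music → Trade Authorization not required.
Art. VII. seating 110 > 54 → Limited Seating License not required.
Art. VIII. is a worker-owned cooperative (not: is a franchise of a national chain) → Annual Registration not required.
Art. IX. seating 110 ≥ 108; is a worker-owned cooperative (not: is a franchise of a national chain) → Commercial Permit not required.

Annual Authorization, Operating Permit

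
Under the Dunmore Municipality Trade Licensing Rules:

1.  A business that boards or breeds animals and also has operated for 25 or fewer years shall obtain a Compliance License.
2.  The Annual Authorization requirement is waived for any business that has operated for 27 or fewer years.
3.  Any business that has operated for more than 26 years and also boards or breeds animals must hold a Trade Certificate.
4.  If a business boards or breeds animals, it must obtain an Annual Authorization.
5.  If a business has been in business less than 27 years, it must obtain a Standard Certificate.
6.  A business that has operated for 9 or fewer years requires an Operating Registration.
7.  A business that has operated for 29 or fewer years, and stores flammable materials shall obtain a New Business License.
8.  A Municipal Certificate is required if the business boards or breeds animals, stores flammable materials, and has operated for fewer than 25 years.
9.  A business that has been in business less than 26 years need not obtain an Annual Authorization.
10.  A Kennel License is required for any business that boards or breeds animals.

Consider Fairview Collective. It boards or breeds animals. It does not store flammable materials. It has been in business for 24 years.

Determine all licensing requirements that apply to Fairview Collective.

1. boards or breeds animals; years in business 24 ≤ 25 → Compliance License required.
2. years in business 24 ≤ 27 → exempt from Annual Authorization.
3. years in business 24 ≤ 26; boards or breeds animals → Trade Certificate not required.
4. boards or breeds animals → Annual Authorization required.
5. years in business 24 < 27 → Standard Certificate required.
6. years in business 24 > 9 → Operating Registration not required.
7. years in business 24 ≤ 29; does not store flammable materials → New Business License not required.
8. boards or breeds animals; does not store flammable materials; years in business 24 < 25 → Municipal Certificate not required.
9. years in business 24 < 26 → exempt from Annual Authorization.
10. boards or breeds animals → Kennel License required.

Compliance License, Kennel License, Standard Certificate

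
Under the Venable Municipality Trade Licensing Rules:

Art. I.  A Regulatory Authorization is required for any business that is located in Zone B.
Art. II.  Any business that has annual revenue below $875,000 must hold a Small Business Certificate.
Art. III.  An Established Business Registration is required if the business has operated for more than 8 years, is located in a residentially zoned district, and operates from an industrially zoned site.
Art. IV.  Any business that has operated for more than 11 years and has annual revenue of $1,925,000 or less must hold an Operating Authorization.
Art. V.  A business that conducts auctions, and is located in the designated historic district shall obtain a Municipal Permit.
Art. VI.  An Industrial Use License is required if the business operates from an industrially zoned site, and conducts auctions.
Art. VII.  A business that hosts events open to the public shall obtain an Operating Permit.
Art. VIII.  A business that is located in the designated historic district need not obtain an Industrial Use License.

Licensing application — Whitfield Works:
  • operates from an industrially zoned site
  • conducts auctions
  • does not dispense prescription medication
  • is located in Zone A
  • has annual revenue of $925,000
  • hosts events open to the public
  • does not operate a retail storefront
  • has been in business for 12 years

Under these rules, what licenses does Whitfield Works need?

Industrial Use License, Operating Authorization, Operating Permit

Art. I. is located in Zone A (not: is located in Zone B) → Regulatory Authorization not required.
Art. II. revenue $925,000 ≥ $875,000 → Small Business Certificate not required.
Art. III. years in business 12 > 8; is located in Zone A (not: is located in a residentially zoned district); operates from an industrially zoned site → Established Business Registration not required.
Art. IV. years in business 12 > 11; revenue $925,000 ≤ $1,925,000 → Operating Authorization required.
Art. V. conducts auctions; is located in Zone A (not: is located in the designated historic district) → Municipal Permit not required.
Art. VI. operates from an industrially zoned site; conducts auctions → Industrial Use License required.
Art. VII. hosts events open to the public → Operating Permit required.
Art. VIII. is located in Zone A (not: is located in the designated historic district) → Industrial Use License exemption does not apply.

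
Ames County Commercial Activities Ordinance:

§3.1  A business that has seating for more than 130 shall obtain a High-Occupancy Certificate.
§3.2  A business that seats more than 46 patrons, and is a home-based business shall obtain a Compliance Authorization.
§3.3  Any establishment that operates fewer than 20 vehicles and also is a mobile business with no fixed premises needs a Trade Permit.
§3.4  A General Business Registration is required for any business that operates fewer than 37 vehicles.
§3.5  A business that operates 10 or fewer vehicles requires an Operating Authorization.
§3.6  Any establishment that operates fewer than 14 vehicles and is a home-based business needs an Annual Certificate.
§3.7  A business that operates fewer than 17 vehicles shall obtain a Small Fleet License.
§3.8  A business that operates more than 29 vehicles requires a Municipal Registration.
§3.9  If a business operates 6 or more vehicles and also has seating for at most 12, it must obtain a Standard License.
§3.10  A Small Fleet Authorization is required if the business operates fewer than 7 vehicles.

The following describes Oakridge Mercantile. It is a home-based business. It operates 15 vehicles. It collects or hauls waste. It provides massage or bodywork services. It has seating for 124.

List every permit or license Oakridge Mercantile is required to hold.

Compliance Authorization, General Business Registration, Small Fleet License

§3.1 seating 124 ≤ 130 → High-Occupancy Certificate not required.
§3.2 seating 124 > 46; is a home-based business → Compliance Authorization required.
§3.3 vehicles 15 < 20; is a home-based business (not: is a mobile business with no fixed premises) → Trade Permit not required.
§3.4 vehicles 15 < 37 → General Business Registration required.
§3.5 vehicles 15 > 10 → Operating Authorization not required.
§3.6 vehicles 15 ≥ 14; is a home-based business → Annual Certificate not required.
§3.7 vehicles 15 < 17 → Small Fleet License required.
§3.8 vehicles 15 ≤ 29 → Municipal Registration not required.
§3.9 vehicles 15 ≥ 6; seating 124 > 12 → Standard License not required.
§3.10 vehicles 15 ≥ 7 → Small Fleet Authorization not required.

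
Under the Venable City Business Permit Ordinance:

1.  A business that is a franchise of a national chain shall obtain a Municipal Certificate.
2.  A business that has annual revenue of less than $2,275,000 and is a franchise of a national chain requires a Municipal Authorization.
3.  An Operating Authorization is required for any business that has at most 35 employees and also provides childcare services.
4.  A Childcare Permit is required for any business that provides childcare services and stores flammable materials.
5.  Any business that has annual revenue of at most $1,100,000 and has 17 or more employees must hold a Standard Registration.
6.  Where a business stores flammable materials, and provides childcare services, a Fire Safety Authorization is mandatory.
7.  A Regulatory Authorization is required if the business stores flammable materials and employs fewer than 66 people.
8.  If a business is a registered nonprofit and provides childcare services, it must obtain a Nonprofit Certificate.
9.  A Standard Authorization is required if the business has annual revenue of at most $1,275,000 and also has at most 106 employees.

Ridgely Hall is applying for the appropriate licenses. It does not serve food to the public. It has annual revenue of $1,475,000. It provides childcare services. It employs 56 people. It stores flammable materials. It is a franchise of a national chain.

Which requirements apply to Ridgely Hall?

Childcare Permit, Fire Safety Authorization, Municipal Authorization, Municipal Certificate, Regulatory Authorization

1. is a franchise of a national chain → Municipal Certificate required.
2. revenue $1,475,000 < $2,275,000; is a franchise of a national chain → Municipal Authorization required.
3. employees 56 > 35; provides childcare services → Operating Authorization not required.
4. provides childcare services; stores flammable materials → Childcare Permit required.
5. revenue $1,475,000 > $1,100,000; employees 56 ≥ 17 → Standard Registration not required.
6. stores flammable materials; provides childcare services → Fire Safety Authorization required.
7. stores flammable materials; employees 56 < 66 → Regulatory Authorization required.
8. is a franchise of a national chain (not: is a registered nonprofit); provides childcare services → Nonprofit Certificate not required.
9. revenue $1,475,000 > $1,275,000; employees 56 ≤ 106 → Standard Authorization not required.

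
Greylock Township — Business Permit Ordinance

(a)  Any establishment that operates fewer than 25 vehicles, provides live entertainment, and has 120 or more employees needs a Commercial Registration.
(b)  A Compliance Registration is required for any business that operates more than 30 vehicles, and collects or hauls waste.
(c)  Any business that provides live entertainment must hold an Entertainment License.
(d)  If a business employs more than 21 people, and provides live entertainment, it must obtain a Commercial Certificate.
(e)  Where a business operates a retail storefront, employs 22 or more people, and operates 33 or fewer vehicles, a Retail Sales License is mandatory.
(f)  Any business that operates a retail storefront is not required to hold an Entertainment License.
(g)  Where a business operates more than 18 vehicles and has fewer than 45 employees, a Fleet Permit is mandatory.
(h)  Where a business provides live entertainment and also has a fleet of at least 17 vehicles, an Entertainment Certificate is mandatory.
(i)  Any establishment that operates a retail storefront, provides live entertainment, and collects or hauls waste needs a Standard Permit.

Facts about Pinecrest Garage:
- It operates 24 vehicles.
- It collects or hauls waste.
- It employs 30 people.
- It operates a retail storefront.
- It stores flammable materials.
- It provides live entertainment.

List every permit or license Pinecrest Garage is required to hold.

(a) vehicles 24 < 25; provides live entertainment; employees 30 < 120 → Commercial Registration not required.
(b) vehicles 24 ≤ 30; collects or hauls waste → Compliance Registration not required.
(c) provides live entertainment → Entertainment License required.
(d) employees 30 > 21; provides live entertainment → Commercial Certificate required.
(e) operates a retail storefront; employees 30 ≥ 22; vehicles 24 ≤ 33 → Retail Sales License required.
(f) operates a retail storefront → exempt from Entertainment License.
(g) vehicles 24 > 18; employees 30 < 45 → Fleet Permit required.
(h) provides live entertainment; vehicles 24 ≥ 17 → Entertainment Certificate required.
(i) operates a retail storefront; provides live entertainment; collects or hauls waste → Standard Permit required.

Commercial Certificate, Entertainment Certificate, Fleet Permit, Retail Sales License, Standard Permit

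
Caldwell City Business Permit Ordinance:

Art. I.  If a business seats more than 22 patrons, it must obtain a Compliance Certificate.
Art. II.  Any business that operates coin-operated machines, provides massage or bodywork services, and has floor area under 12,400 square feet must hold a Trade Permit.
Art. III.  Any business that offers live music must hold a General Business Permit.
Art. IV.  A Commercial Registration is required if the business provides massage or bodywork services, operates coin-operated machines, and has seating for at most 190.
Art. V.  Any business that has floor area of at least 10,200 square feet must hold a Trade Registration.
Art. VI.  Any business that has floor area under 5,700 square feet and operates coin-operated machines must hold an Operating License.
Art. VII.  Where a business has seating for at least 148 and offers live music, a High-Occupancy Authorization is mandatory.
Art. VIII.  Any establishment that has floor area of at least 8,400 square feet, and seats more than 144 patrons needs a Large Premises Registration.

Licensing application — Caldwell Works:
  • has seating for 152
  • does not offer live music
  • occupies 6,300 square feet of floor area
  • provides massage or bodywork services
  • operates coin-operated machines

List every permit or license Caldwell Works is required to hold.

Art. I. seating 152 > 22 → Compliance Certificate required.
Art. II. operates coin-operated machines; provides massage or bodywork services; floor area 6,300 square feet < 12,400 square feet → Trade Permit required.
Art. III. does not offer live music → General Business Permit not required.
Art. IV. provides massage or bodywork services; operates coin-operated machines; seating 152 ≤ 190 → Commercial Registration required.
Art. V. floor area 6,300 square feet < 10,200 square feet → Trade Registration not required.
Art. VI. floor area 6,300 square feet ≥ 5,700 square feet; operates coin-operated machines → Operating License not required.
Art. VII. seating 152 ≥ 148; does not offer live music → High-Occupancy Authorization not required.
Art. VIII. floor area 6,300 square feet < 8,400 square feet; seating 152 > 144 → Large Premises Registration not required.

Commercial Registration, Compliance Certificate, Trade Permit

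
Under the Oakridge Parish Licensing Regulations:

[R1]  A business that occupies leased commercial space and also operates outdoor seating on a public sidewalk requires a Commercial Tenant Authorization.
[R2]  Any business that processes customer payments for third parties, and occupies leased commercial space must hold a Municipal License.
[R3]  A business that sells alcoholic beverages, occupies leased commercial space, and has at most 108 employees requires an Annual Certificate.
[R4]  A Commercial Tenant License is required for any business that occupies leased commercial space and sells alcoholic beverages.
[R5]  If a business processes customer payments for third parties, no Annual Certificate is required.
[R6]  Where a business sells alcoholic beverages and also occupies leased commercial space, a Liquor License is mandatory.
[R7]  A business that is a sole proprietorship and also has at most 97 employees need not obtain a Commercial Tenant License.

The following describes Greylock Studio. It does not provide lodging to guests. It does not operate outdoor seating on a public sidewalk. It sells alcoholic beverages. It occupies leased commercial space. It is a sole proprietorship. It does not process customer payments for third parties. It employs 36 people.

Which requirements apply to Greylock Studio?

[R1] occupies leased commercial space; does not operate outdoor seating on a public sidewalk → Commercial Tenant Authorization not required.
[R2] does not process customer payments for third parties; occupies leased commercial space → Municipal License not required.
[R3] sells alcoholic beverages; occupies leased commercial space; employees 36 ≤ 108 → Annual Certificate required.
[R4] occupies leased commercial space; sells alcoholic beverages → Commercial Tenant License required.
[R5] does not process customer payments for third parties → Annual Certificate exemption does not apply.
[R6] sells alcoholic beverages; occupies leased commercial space → Liquor License required.
[R7] is a sole proprietorship; employees 36 ≤ 97 → exempt from Commercial Tenant License.

Annual Certificate, Liquor License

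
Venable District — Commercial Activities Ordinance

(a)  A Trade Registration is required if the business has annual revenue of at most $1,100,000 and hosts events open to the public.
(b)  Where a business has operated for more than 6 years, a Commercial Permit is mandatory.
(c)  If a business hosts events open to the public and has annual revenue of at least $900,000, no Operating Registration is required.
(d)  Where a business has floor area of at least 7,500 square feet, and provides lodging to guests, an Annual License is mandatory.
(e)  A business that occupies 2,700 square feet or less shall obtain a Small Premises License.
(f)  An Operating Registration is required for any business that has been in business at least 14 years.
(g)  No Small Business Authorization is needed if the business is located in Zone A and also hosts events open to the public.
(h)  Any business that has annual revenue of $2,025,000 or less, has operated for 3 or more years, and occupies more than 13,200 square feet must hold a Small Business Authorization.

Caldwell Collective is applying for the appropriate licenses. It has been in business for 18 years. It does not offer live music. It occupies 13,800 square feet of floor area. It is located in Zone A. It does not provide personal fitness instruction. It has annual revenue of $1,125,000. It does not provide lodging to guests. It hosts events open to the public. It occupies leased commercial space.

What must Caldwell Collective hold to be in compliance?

(a) revenue $1,125,000 > $1,100,000; hosts events open to the public → Trade Registration not required.
(b) years in business 18 > 6 → Commercial Permit required.
(c) hosts events open to the public; revenue $1,125,000 ≥ $900,000 → exempt from Operating Registration.
(d) floor area 13,800 square feet ≥ 7,500 square feet; does not provide lodging to guests → Annual License not required.
(e) floor area 13,800 square feet > 2,700 square feet → Small Premises License not required.
(f) years in business 18 ≥ 14 → Operating Registration required.
(g) is located in Zone A; hosts events open to the public → exempt from Small Business Authorization.
(h) revenue $1,125,000 ≤ $2,025,000; years in business 18 ≥ 3; floor area 13,800 square feet > 13,200 square feet → Small Business Authorization required.

Commercial Permit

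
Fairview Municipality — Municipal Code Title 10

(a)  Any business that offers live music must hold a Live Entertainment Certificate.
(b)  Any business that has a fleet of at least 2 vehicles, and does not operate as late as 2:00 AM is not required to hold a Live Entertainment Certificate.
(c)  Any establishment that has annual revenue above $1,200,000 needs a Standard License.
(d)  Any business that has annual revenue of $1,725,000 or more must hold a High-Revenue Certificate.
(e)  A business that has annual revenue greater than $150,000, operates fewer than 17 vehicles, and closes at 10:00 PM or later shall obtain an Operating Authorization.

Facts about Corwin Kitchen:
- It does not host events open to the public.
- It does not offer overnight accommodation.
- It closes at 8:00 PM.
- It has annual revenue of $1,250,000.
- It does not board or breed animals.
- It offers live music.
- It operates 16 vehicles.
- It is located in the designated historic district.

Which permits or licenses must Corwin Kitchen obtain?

(a) offers live music → Live Entertainment Certificate required.
(b) vehicles 16 ≥ 2; closes 8:00 PM, at/before 2:00 AM → exempt from Live Entertainment Certificate.
(c) revenue $1,250,000 > $1,200,000 → Standard License required.
(d) revenue $1,250,000 < $1,725,000 → High-Revenue Certificate not required.
(e) revenue $1,250,000 > $150,000; vehicles 16 < 17; closes 8:00 PM, at/before 10:00 PM → Operating Authorization not required.

Standard License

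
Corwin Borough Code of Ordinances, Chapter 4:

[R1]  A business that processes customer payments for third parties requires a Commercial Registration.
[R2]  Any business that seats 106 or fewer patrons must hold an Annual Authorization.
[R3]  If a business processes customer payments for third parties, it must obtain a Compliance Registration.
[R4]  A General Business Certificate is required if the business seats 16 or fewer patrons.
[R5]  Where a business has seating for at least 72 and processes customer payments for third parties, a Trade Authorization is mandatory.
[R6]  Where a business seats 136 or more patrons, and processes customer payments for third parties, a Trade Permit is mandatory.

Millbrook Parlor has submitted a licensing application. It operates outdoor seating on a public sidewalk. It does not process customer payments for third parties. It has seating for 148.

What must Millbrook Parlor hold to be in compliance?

[R1] does not process customer payments for third parties → Commercial Registration not required.
[R2] seating 148 > 106 → Annual Authorization not required.
[R3] does not process customer payments for third parties → Compliance Registration not required.
[R4] seating 148 > 16 → General Business Certificate not required.
[R5] seating 148 ≥ 72; does not process customer payments for third parties → Trade Authorization not required.
[R6] seating 148 ≥ 136; does not process customer payments for third parties → Trade Permit not required.

None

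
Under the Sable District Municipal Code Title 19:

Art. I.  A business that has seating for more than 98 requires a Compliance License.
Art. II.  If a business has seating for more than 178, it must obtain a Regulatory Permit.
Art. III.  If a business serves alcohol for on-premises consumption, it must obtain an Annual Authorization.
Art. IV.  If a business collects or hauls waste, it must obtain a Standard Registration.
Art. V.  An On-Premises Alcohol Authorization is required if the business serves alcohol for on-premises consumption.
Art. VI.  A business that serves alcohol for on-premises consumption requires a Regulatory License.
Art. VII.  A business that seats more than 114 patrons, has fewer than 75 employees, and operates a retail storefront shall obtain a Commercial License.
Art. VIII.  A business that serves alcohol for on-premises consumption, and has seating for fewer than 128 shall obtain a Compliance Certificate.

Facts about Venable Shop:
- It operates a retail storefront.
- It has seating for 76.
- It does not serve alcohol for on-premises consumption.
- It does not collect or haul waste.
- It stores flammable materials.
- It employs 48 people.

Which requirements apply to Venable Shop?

None

Art. I. seating 76 ≤ 98 → Compliance License not required.
Art. II. seating 76 ≤ 178 → Regulatory Permit not required.
Art. III. does not serve alcohol for on-premises consumption → Annual Authorization not required.
Art. IV. does not collect or haul waste → Standard Registration not required.
Art. V. does not serve alcohol for on-premises consumption → On-Premises Alcohol Authorization not required.
Art. VI. does not serve alcohol for on-premises consumption → Regulatory License not required.
Art. VII. seating 76 ≤ 114; employees 48 < 75; operates a retail storefront → Commercial License not required.
Art. VIII. does not serve alcohol for on-premises consumption; seating 76 < 128 → Compliance Certificate not required.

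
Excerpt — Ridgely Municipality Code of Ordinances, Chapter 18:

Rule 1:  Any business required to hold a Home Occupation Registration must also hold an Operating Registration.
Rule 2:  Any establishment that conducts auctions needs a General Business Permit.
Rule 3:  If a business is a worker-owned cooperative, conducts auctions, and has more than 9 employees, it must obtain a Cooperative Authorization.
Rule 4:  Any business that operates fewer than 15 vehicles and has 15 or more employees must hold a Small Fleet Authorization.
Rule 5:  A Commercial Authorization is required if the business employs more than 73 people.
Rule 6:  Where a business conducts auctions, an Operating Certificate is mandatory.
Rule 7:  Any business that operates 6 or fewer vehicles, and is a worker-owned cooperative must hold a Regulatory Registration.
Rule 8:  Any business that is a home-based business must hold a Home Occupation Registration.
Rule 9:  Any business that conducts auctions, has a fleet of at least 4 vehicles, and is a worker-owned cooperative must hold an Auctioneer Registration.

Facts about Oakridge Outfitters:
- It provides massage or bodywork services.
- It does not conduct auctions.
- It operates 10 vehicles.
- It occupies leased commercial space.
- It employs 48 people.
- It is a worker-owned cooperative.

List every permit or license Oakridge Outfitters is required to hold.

Rule 1: Home Occupation Registration is not required → no effect.
Rule 2: does not conduct auctions → General Business Permit not required.
Rule 3: is a worker-owned cooperative; does not conduct auctions; employees 48 > 9 → Cooperative Authorization not required.
Rule 4: vehicles 10 < 15; employees 48 ≥ 15 → Small Fleet Authorization required.
Rule 5: employees 48 ≤ 73 → Commercial Authorization not required.
Rule 6: does not conduct auctions → Operating Certificate not required.
Rule 7: vehicles 10 > 6; is a worker-owned cooperative → Regulatory Registration not required.
Rule 8: occupies leased commercial space (not: is a home-based business) → Home Occupation Registration not required.
Rule 9: does not conduct auctions; vehicles 10 ≥ 4; is a worker-owned cooperative → Auctioneer Registration not required.

Small Fleet Authorization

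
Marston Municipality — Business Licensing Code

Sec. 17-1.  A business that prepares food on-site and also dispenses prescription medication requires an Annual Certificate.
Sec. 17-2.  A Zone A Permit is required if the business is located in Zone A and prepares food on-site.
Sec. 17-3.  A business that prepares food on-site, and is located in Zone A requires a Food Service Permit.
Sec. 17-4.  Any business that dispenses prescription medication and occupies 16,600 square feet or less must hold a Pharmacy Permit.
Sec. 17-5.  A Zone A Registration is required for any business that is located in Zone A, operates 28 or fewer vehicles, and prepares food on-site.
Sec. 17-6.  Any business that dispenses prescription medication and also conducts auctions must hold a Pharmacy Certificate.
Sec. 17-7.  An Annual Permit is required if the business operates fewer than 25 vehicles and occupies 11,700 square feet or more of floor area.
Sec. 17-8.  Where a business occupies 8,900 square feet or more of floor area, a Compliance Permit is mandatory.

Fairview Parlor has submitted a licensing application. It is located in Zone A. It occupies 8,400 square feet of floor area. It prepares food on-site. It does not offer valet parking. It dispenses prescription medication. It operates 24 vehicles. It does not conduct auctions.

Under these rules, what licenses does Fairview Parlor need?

Sec. 17-1. prepares food on-site; dispenses prescription medication → Annual Certificate required.
Sec. 17-2. is located in Zone A; prepares food on-site → Zone A Permit required.
Sec. 17-3. prepares food on-site; is located in Zone A → Food Service Permit required.
Sec. 17-4. dispenses prescription medication; floor area 8,400 square feet ≤ 16,600 square feet → Pharmacy Permit required.
Sec. 17-5. is located in Zone A; vehicles 24 ≤ 28; prepares food on-site → Zone A Registration required.
Sec. 17-6. dispenses prescription medication; does not conduct auctions → Pharmacy Certificate not required.
Sec. 17-7. vehicles 24 < 25; floor area 8,400 square feet < 11,700 square feet → Annual Permit not required.
Sec. 17-8. floor area 8,400 square feet < 8,900 square feet → Compliance Permit not required.

Annual Certificate, Food Service Permit, Pharmacy Permit, Zone A Permit, Zone A Registration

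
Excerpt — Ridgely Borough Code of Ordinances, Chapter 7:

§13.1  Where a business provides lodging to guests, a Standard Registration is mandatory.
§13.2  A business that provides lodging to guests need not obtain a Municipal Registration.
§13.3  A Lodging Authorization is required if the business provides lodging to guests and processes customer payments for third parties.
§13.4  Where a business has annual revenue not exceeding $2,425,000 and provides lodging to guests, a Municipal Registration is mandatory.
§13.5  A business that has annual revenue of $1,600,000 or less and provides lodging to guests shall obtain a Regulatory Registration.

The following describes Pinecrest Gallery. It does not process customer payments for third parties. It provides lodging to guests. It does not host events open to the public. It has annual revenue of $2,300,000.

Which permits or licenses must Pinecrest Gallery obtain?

§13.1 provides lodging to guests → Standard Registration required.
§13.2 provides lodging to guests → exempt from Municipal Registration.
§13.3 provides lodging to guests; does not process customer payments for third parties → Lodging Authorization not required.
§13.4 revenue $2,300,000 ≤ $2,425,000; provides lodging to guests → Municipal Registration required.
§13.5 revenue $2,300,000 > $1,600,000; provides lodging to guests → Regulatory Registration not required.

Standard Registration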